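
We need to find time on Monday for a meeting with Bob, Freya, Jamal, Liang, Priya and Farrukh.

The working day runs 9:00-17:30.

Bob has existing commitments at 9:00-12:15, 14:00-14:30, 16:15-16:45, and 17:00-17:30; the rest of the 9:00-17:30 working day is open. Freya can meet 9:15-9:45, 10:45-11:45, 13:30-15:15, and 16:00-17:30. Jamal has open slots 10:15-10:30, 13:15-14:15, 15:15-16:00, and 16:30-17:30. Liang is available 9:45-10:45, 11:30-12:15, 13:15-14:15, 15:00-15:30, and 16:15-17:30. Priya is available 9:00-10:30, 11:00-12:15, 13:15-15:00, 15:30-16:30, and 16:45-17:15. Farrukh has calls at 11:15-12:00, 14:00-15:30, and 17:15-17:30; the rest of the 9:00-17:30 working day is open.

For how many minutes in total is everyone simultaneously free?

45 minutes

Bob free within 09:00–17:30: 12:15–14:00, 14:30–16:15, 16:45–17:00.
Farrukh free within 09:00–17:30: 09:00–11:15, 12:00–14:00, 15:30–17:15.
Bob ∩ Freya: 13:30–14:00, 14:30–15:15, 16:00–16:15, 16:45–17:00.
Bob ∩ Freya ∩ Jamal: 13:30–14:00, 16:45–17:00.
Bob ∩ Freya ∩ Jamal ∩ Liang: 13:30–14:00, 16:45–17:00.
Bob ∩ Freya ∩ Jamal ∩ Liang ∩ Priya: 13:30–14:00, 16:45–17:00.
Bob ∩ Freya ∩ Jamal ∩ Liang ∩ Priya ∩ Farrukh: 13:30–14:00, 16:45–17:00.
Total common minutes: 30 + 15 = 45.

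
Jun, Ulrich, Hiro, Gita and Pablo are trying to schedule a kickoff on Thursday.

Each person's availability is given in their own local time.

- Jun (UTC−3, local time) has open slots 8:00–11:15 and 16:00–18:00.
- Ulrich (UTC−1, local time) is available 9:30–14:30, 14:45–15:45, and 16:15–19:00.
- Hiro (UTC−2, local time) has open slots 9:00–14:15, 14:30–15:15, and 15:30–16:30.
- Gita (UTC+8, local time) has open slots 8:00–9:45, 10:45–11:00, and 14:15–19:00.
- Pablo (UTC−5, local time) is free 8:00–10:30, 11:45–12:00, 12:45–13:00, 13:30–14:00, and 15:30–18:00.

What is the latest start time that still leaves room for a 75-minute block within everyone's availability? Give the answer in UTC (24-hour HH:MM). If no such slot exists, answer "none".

none

Jun → UTC: 11:00–14:15, 19:00–21:00.
Ulrich → UTC: 10:30–15:30, 15:45–16:45, 17:15–20:00.
Hiro → UTC: 11:00–16:15, 16:30–17:15, 17:30–18:30.
Gita → UTC: 00:00–01:45, 02:45–03:00, 06:15–11:00.
Pablo → UTC: 13:00–15:30, 16:45–17:00, 17:45–18:00, 18:30–19:00, 20:30–23:00.
Jun ∩ Ulrich: 11:00–14:15, 19:00–20:00.
Jun ∩ Ulrich ∩ Hiro: 11:00–14:15.
Jun ∩ Ulrich ∩ Hiro ∩ Gita: (none).
Jun ∩ Ulrich ∩ Hiro ∩ Gita ∩ Pablo: (none).
Windows ≥ 75 min: (none).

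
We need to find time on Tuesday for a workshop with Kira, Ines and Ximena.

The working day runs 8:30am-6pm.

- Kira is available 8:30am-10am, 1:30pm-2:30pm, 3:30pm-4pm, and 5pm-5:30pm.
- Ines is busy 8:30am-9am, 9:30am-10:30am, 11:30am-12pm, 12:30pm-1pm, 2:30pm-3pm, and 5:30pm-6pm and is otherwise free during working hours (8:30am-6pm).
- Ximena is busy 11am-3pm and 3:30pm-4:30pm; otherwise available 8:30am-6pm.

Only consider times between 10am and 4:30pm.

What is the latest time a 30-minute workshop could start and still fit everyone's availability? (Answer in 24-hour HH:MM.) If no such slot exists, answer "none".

Ines free within 08:30–18:00: 09:00–09:30, 10:30–11:30, 12:00–12:30, 13:00–14:30, 15:00–17:30.
Ximena free within 08:30–18:00: 08:30–11:00, 15:00–15:30, 16:30–18:00.
Kira ∩ Ines: 09:00–09:30, 13:30–14:30, 15:30–16:00, 17:00–17:30.
Kira ∩ Ines ∩ Ximena: 09:00–09:30, 17:00–17:30.
Restricted to 10:00–16:30: (none).
Windows ≥ 30 min: (none).

none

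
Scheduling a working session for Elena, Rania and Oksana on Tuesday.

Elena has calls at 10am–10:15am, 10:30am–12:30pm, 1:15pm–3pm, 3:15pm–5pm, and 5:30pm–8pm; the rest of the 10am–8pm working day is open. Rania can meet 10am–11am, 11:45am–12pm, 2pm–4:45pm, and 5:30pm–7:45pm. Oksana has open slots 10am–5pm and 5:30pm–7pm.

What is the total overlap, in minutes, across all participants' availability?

Elena free within 10:00–20:00: 10:15–10:30, 12:30–13:15, 15:00–15:15, 17:00–17:30.
Elena ∩ Rania: 10:15–10:30, 15:00–15:15.
Elena ∩ Rania ∩ Oksana: 10:15–10:30, 15:00–15:15.
Total common minutes: 15 + 15 = 30.

30 minutes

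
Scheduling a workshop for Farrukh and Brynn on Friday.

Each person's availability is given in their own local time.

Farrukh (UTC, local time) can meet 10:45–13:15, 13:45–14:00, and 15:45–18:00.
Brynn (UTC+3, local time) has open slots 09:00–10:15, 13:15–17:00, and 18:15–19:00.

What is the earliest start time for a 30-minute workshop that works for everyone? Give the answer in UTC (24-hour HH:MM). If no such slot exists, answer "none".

Farrukh → UTC: 10:45–13:15, 13:45–14:00, 15:45–18:00.
Brynn → UTC: 06:00–07:15, 10:15–14:00, 15:15–16:00.
Farrukh ∩ Brynn: 10:45–13:15, 13:45–14:00, 15:45–16:00.
Windows ≥ 30 min: 10:45–13:15.
Earliest such window starts at 10:45.

10:45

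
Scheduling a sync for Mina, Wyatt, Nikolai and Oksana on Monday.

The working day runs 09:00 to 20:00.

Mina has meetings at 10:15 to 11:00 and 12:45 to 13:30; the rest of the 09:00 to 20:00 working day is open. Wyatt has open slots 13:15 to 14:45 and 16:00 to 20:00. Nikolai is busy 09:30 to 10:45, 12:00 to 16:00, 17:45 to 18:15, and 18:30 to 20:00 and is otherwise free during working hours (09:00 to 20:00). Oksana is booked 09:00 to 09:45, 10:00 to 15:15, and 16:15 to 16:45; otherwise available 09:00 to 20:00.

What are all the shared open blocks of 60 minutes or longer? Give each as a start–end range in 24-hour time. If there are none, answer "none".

16:45–17:45

Mina free within 09:00–20:00: 09:00–10:15, 11:00–12:45, 13:30–20:00.
Nikolai free within 09:00–20:00: 09:00–09:30, 10:45–12:00, 16:00–17:45, 18:15–18:30.
Oksana free within 09:00–20:00: 09:45–10:00, 15:15–16:15, 16:45–20:00.
Mina ∩ Wyatt: 13:30–14:45, 16:00–20:00.
Mina ∩ Wyatt ∩ Nikolai: 16:00–17:45, 18:15–18:30.
Mina ∩ Wyatt ∩ Nikolai ∩ Oksana: 16:00–16:15, 16:45–17:45, 18:15–18:30.
Windows ≥ 60 min: 16:45–17:45.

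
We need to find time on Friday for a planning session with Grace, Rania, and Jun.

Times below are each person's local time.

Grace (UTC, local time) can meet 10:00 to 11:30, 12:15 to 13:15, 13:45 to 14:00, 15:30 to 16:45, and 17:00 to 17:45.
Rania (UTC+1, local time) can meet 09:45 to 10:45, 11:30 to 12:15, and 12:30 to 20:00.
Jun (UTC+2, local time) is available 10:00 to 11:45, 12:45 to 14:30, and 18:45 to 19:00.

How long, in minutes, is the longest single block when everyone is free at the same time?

Grace → UTC: 10:00–11:30, 12:15–13:15, 13:45–14:00, 15:30–16:45, 17:00–17:45.
Rania → UTC: 08:45–09:45, 10:30–11:15, 11:30–19:00.
Jun → UTC: 08:00–09:45, 10:45–12:30, 16:45–17:00.
Grace ∩ Rania: 10:30–11:15, 12:15–13:15, 13:45–14:00, 15:30–16:45, 17:00–17:45.
Grace ∩ Rania ∩ Jun: 10:45–11:15, 12:15–12:30.
Common window lengths: 30, 15 min; longest is 30.

30 minutes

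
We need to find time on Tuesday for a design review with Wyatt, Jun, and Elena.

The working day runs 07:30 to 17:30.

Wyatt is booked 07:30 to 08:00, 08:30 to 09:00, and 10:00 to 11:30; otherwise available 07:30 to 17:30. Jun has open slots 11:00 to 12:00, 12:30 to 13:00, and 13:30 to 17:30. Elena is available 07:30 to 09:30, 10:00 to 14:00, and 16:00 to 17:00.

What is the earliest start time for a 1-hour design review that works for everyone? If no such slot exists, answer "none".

Wyatt free within 07:30–17:30: 08:00–08:30, 09:00–10:00, 11:30–17:30.
Wyatt ∩ Jun: 11:30–12:00, 12:30–13:00, 13:30–17:30.
Wyatt ∩ Jun ∩ Elena: 11:30–12:00, 12:30–13:00, 13:30–14:00, 16:00–17:00.
Windows ≥ 60 min: 16:00–17:00.
Earliest such window starts at 16:00.

16:00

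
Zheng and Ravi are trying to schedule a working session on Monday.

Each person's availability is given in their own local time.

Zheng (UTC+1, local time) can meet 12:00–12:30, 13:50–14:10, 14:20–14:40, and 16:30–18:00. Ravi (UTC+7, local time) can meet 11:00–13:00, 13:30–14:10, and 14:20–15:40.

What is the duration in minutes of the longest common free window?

0 minutes

Zheng → UTC: 11:00–11:30, 12:50–13:10, 13:20–13:40, 15:30–17:00.
Ravi → UTC: 04:00–06:00, 06:30–07:10, 07:20–08:40.
Zheng ∩ Ravi: (none).
No common window.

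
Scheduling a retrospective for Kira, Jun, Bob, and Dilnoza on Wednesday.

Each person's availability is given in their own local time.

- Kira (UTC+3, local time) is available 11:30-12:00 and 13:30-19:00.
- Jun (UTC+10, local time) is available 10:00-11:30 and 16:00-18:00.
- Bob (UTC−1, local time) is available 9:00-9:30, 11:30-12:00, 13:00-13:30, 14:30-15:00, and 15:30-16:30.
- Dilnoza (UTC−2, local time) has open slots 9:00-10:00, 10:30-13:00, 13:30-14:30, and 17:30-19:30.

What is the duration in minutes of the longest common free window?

Kira → UTC: 08:30–09:00, 10:30–16:00.
Jun → UTC: 00:00–01:30, 06:00–08:00.
Bob → UTC: 10:00–10:30, 12:30–13:00, 14:00–14:30, 15:30–16:00, 16:30–17:30.
Dilnoza → UTC: 11:00–12:00, 12:30–15:00, 15:30–16:30, 19:30–21:30.
Kira ∩ Jun: (none).
Kira ∩ Jun ∩ Bob: (none).
Kira ∩ Jun ∩ Bob ∩ Dilnoza: (none).
No common window.

0 minutes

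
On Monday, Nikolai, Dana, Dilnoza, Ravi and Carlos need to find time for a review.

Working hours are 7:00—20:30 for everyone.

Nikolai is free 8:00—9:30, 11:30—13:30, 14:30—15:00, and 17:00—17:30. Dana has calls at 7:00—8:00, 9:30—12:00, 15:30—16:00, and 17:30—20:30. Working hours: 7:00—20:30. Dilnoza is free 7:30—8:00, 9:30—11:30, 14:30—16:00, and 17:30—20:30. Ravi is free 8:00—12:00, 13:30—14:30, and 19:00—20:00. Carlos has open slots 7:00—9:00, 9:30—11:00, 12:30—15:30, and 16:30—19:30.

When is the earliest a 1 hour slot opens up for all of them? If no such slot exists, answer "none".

Dana free within 07:00–20:30: 08:00–09:30, 12:00–15:30, 16:00–17:30.
Nikolai ∩ Dana: 08:00–09:30, 12:00–13:30, 14:30–15:00, 17:00–17:30.
Nikolai ∩ Dana ∩ Dilnoza: 14:30–15:00.
Nikolai ∩ Dana ∩ Dilnoza ∩ Ravi: (none).
Nikolai ∩ Dana ∩ Dilnoza ∩ Ravi ∩ Carlos: (none).
Windows ≥ 60 min: (none).

none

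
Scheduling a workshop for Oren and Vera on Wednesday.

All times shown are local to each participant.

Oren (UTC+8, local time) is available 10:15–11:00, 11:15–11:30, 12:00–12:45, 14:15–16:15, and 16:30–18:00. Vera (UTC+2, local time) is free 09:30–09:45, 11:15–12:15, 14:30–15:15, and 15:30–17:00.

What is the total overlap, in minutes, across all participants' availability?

60 minutes

Oren → UTC: 02:15–03:00, 03:15–03:30, 04:00–04:45, 06:15–08:15, 08:30–10:00.
Vera → UTC: 07:30–07:45, 09:15–10:15, 12:30–13:15, 13:30–15:00.
Oren ∩ Vera: 07:30–07:45, 09:15–10:00.
Total common minutes: 15 + 45 = 60.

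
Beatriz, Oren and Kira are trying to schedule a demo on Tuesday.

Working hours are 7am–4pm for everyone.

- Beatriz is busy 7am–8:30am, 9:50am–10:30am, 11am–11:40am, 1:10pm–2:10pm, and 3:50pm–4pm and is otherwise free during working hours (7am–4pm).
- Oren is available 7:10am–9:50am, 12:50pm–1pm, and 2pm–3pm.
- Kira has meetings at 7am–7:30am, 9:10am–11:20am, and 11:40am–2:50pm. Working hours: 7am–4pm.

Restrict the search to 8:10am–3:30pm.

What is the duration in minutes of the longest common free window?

40 minutes

Beatriz free within 07:00–16:00: 08:30–09:50, 10:30–11:00, 11:40–13:10, 14:10–15:50.
Kira free within 07:00–16:00: 07:30–09:10, 11:20–11:40, 14:50–16:00.
Beatriz ∩ Oren: 08:30–09:50, 12:50–13:00, 14:10–15:00.
Beatriz ∩ Oren ∩ Kira: 08:30–09:10, 14:50–15:00.
Restricted to 08:10–15:30: 08:30–09:10, 14:50–15:00.
Common window lengths: 40, 10 min; longest is 40.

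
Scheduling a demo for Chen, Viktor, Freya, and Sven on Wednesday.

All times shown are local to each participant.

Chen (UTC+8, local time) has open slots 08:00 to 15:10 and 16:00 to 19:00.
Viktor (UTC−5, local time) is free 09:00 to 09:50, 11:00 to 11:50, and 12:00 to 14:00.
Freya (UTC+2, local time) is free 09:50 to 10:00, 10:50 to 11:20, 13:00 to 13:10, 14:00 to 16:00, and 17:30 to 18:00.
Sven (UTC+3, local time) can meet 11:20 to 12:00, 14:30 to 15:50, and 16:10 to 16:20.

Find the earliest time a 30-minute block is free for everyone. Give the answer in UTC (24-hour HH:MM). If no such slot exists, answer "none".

none

Chen → UTC: 00:00–07:10, 08:00–11:00.
Viktor → UTC: 14:00–14:50, 16:00–16:50, 17:00–19:00.
Freya → UTC: 07:50–08:00, 08:50–09:20, 11:00–11:10, 12:00–14:00, 15:30–16:00.
Sven → UTC: 08:20–09:00, 11:30–12:50, 13:10–13:20.
Chen ∩ Viktor: (none).
Chen ∩ Viktor ∩ Freya: (none).
Chen ∩ Viktor ∩ Freya ∩ Sven: (none).
Windows ≥ 30 min: (none).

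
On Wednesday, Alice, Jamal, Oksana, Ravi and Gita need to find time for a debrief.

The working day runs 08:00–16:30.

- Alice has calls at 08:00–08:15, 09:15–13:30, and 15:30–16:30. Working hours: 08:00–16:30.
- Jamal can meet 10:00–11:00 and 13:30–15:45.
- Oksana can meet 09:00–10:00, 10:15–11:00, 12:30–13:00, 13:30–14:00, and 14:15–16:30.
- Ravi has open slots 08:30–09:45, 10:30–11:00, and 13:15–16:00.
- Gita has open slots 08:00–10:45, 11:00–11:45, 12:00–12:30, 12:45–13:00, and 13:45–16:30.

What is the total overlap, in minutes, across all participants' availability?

Alice free within 08:00–16:30: 08:15–09:15, 13:30–15:30.
Alice ∩ Jamal: 13:30–15:30.
Alice ∩ Jamal ∩ Oksana: 13:30–14:00, 14:15–15:30.
Alice ∩ Jamal ∩ Oksana ∩ Ravi: 13:30–14:00, 14:15–15:30.
Alice ∩ Jamal ∩ Oksana ∩ Ravi ∩ Gita: 13:45–14:00, 14:15–15:30.
Total common minutes: 15 + 75 = 90.

90 minutes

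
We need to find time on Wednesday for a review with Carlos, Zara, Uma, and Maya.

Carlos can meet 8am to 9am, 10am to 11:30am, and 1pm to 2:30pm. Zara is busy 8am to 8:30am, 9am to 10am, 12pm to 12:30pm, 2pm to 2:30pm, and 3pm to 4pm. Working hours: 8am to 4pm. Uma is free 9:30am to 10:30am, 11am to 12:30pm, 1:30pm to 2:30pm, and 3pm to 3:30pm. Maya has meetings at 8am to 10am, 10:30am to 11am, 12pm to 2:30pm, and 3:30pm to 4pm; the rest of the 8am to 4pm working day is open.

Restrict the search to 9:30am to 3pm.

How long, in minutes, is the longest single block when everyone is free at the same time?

30 minutes

Zara free within 08:00–16:00: 08:30–09:00, 10:00–12:00, 12:30–14:00, 14:30–15:00.
Maya free within 08:00–16:00: 10:00–10:30, 11:00–12:00, 14:30–15:30.
Carlos ∩ Zara: 08:30–09:00, 10:00–11:30, 13:00–14:00.
Carlos ∩ Zara ∩ Uma: 10:00–10:30, 11:00–11:30, 13:30–14:00.
Carlos ∩ Zara ∩ Uma ∩ Maya: 10:00–10:30, 11:00–11:30.
Restricted to 09:30–15:00: 10:00–10:30, 11:00–11:30.
Common window lengths: 30, 30 min; longest is 30.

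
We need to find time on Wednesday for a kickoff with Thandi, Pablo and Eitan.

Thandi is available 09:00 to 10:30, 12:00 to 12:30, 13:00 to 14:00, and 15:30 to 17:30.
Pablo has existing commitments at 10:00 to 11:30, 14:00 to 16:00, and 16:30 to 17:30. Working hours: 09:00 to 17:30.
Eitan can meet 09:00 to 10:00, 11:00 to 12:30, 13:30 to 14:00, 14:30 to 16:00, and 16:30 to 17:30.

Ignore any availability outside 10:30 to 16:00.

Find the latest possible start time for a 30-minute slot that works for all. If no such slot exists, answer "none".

Pablo free within 09:00–17:30: 09:00–10:00, 11:30–14:00, 16:00–16:30.
Thandi ∩ Pablo: 09:00–10:00, 12:00–12:30, 13:00–14:00, 16:00–16:30.
Thandi ∩ Pablo ∩ Eitan: 09:00–10:00, 12:00–12:30, 13:30–14:00.
Restricted to 10:30–16:00: 12:00–12:30, 13:30–14:00.
Windows ≥ 30 min: 12:00–12:30, 13:30–14:00.
Latest start in the last window 13:30–14:00 is 14:00 − 30 min = 13:30.

13:30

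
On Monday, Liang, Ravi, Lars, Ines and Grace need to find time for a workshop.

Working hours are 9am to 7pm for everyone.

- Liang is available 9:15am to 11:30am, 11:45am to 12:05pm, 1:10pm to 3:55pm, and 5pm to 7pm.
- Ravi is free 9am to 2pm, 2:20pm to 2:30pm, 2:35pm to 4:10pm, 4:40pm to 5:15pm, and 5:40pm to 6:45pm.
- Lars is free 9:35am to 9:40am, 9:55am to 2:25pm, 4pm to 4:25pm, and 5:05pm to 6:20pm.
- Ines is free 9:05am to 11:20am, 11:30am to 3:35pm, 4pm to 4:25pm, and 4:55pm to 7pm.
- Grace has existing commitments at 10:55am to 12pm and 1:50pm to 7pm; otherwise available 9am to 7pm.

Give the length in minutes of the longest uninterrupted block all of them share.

60 minutes

Grace free within 09:00–19:00: 09:00–10:55, 12:00–13:50.
Liang ∩ Ravi: 09:15–11:30, 11:45–12:05, 13:10–14:00, 14:20–14:30, 14:35–15:55, 17:00–17:15, 17:40–18:45.
Liang ∩ Ravi ∩ Lars: 09:35–09:40, 09:55–11:30, 11:45–12:05, 13:10–14:00, 14:20–14:25, 17:05–17:15, 17:40–18:20.
Liang ∩ Ravi ∩ Lars ∩ Ines: 09:35–09:40, 09:55–11:20, 11:45–12:05, 13:10–14:00, 14:20–14:25, 17:05–17:15, 17:40–18:20.
Liang ∩ Ravi ∩ Lars ∩ Ines ∩ Grace: 09:35–09:40, 09:55–10:55, 12:00–12:05, 13:10–13:50.
Common window lengths: 5, 60, 5, 40 min; longest is 60.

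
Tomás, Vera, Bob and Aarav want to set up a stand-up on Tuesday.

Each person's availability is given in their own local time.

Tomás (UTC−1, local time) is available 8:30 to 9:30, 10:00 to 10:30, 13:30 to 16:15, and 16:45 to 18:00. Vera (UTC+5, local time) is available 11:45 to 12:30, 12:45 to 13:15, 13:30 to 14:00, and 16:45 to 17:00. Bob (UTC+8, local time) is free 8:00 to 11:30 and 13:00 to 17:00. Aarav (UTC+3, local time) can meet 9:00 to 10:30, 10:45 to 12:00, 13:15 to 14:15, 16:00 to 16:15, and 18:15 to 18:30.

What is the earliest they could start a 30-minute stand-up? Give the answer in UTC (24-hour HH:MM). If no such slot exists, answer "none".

Tomás → UTC: 09:30–10:30, 11:00–11:30, 14:30–17:15, 17:45–19:00.
Vera → UTC: 06:45–07:30, 07:45–08:15, 08:30–09:00, 11:45–12:00.
Bob → UTC: 00:00–03:30, 05:00–09:00.
Aarav → UTC: 06:00–07:30, 07:45–09:00, 10:15–11:15, 13:00–13:15, 15:15–15:30.
Tomás ∩ Vera: (none).
Tomás ∩ Vera ∩ Bob: (none).
Tomás ∩ Vera ∩ Bob ∩ Aarav: (none).
Windows ≥ 30 min: (none).

none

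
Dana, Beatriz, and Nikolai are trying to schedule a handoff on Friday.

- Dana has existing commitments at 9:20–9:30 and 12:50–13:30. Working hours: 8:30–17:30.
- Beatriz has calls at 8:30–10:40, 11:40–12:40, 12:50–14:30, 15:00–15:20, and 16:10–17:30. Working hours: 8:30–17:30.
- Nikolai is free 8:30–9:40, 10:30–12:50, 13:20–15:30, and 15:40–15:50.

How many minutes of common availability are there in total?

120 minutes

Dana free within 08:30–17:30: 08:30–09:20, 09:30–12:50, 13:30–17:30.
Beatriz free within 08:30–17:30: 10:40–11:40, 12:40–12:50, 14:30–15:00, 15:20–16:10.
Dana ∩ Beatriz: 10:40–11:40, 12:40–12:50, 14:30–15:00, 15:20–16:10.
Dana ∩ Beatriz ∩ Nikolai: 10:40–11:40, 12:40–12:50, 14:30–15:00, 15:20–15:30, 15:40–15:50.
Total common minutes: 60 + 10 + 30 + 10 + 10 = 120.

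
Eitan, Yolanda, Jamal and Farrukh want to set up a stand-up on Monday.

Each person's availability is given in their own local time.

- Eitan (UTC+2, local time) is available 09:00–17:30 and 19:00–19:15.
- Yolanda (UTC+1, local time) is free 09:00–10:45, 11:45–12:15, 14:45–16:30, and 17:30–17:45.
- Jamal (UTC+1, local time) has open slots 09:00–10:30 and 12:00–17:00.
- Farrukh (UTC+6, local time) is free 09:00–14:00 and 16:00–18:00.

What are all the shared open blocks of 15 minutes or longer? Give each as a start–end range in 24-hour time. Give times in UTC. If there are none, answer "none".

11:00–11:15

Eitan → UTC: 07:00–15:30, 17:00–17:15.
Yolanda → UTC: 08:00–09:45, 10:45–11:15, 13:45–15:30, 16:30–16:45.
Jamal → UTC: 08:00–09:30, 11:00–16:00.
Farrukh → UTC: 03:00–08:00, 10:00–12:00.
Eitan ∩ Yolanda: 08:00–09:45, 10:45–11:15, 13:45–15:30.
Eitan ∩ Yolanda ∩ Jamal: 08:00–09:30, 11:00–11:15, 13:45–15:30.
Eitan ∩ Yolanda ∩ Jamal ∩ Farrukh: 11:00–11:15.
Windows ≥ 15 min: 11:00–11:15.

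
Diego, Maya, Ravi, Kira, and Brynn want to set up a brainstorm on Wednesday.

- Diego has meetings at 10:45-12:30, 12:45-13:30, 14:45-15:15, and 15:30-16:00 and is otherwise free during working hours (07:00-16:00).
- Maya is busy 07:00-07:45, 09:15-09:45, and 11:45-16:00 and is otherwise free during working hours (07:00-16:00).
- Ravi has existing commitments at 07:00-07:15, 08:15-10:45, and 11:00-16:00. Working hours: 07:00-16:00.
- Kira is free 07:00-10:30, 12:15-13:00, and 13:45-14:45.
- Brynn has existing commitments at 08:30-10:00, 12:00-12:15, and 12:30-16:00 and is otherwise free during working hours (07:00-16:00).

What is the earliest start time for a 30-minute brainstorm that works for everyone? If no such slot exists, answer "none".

07:45

Diego free within 07:00–16:00: 07:00–10:45, 12:30–12:45, 13:30–14:45, 15:15–15:30.
Maya free within 07:00–16:00: 07:45–09:15, 09:45–11:45.
Ravi free within 07:00–16:00: 07:15–08:15, 10:45–11:00.
Brynn free within 07:00–16:00: 07:00–08:30, 10:00–12:00, 12:15–12:30.
Diego ∩ Maya: 07:45–09:15, 09:45–10:45.
Diego ∩ Maya ∩ Ravi: 07:45–08:15.
Diego ∩ Maya ∩ Ravi ∩ Kira: 07:45–08:15.
Diego ∩ Maya ∩ Ravi ∩ Kira ∩ Brynn: 07:45–08:15.
Windows ≥ 30 min: 07:45–08:15.
Earliest such window starts at 07:45.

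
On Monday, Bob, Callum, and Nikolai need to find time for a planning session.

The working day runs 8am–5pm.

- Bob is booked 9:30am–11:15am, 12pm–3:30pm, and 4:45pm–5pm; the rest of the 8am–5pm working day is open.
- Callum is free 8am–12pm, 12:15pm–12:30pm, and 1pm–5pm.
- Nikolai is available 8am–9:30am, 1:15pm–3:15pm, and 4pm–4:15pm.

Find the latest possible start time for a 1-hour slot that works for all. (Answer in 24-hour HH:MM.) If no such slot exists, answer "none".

Bob free within 08:00–17:00: 08:00–09:30, 11:15–12:00, 15:30–16:45.
Bob ∩ Callum: 08:00–09:30, 11:15–12:00, 15:30–16:45.
Bob ∩ Callum ∩ Nikolai: 08:00–09:30, 16:00–16:15.
Windows ≥ 60 min: 08:00–09:30.
Latest start in the last window 08:00–09:30 is 09:30 − 60 min = 08:30.

08:30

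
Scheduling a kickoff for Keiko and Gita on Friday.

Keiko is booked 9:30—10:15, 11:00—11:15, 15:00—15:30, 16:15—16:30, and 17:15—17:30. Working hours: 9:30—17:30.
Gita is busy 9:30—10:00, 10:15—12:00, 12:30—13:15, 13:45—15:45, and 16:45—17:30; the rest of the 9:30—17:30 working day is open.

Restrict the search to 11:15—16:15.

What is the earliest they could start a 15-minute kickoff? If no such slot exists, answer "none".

Keiko free within 09:30–17:30: 10:15–11:00, 11:15–15:00, 15:30–16:15, 16:30–17:15.
Gita free within 09:30–17:30: 10:00–10:15, 12:00–12:30, 13:15–13:45, 15:45–16:45.
Keiko ∩ Gita: 12:00–12:30, 13:15–13:45, 15:45–16:15, 16:30–16:45.
Restricted to 11:15–16:15: 12:00–12:30, 13:15–13:45, 15:45–16:15.
Windows ≥ 15 min: 12:00–12:30, 13:15–13:45, 15:45–16:15.
Earliest such window starts at 12:00.

12:00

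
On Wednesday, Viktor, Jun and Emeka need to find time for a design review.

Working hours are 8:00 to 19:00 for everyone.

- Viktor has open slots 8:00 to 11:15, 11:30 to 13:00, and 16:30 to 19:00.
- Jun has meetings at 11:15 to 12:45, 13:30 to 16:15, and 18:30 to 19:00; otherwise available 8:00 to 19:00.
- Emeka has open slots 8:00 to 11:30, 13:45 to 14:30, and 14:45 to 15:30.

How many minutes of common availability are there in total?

Jun free within 08:00–19:00: 08:00–11:15, 12:45–13:30, 16:15–18:30.
Viktor ∩ Jun: 08:00–11:15, 12:45–13:00, 16:30–18:30.
Viktor ∩ Jun ∩ Emeka: 08:00–11:15.
Total common minutes: 195.

195 minutes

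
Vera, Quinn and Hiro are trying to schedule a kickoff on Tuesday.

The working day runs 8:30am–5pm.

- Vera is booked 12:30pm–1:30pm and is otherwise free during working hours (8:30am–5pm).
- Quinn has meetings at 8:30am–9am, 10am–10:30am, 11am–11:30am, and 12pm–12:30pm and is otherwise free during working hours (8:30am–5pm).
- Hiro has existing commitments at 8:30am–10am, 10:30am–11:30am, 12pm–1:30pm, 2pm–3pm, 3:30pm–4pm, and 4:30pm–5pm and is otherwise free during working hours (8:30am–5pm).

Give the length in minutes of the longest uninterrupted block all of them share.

30 minutes

Vera free within 08:30–17:00: 08:30–12:30, 13:30–17:00.
Quinn free within 08:30–17:00: 09:00–10:00, 10:30–11:00, 11:30–12:00, 12:30–17:00.
Hiro free within 08:30–17:00: 10:00–10:30, 11:30–12:00, 13:30–14:00, 15:00–15:30, 16:00–16:30.
Vera ∩ Quinn: 09:00–10:00, 10:30–11:00, 11:30–12:00, 13:30–17:00.
Vera ∩ Quinn ∩ Hiro: 11:30–12:00, 13:30–14:00, 15:00–15:30, 16:00–16:30.
Common window lengths: 30, 30, 30, 30 min; longest is 30.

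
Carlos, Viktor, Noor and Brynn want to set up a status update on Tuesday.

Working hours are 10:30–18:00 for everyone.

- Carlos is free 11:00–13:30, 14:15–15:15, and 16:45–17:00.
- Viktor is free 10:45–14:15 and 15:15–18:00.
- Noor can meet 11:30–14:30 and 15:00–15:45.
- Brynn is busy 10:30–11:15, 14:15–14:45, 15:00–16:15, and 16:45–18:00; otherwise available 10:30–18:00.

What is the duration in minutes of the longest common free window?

Brynn free within 10:30–18:00: 11:15–14:15, 14:45–15:00, 16:15–16:45.
Carlos ∩ Viktor: 11:00–13:30, 16:45–17:00.
Carlos ∩ Viktor ∩ Noor: 11:30–13:30.
Carlos ∩ Viktor ∩ Noor ∩ Brynn: 11:30–13:30.
Single common window of 120 minutes.

120 minutes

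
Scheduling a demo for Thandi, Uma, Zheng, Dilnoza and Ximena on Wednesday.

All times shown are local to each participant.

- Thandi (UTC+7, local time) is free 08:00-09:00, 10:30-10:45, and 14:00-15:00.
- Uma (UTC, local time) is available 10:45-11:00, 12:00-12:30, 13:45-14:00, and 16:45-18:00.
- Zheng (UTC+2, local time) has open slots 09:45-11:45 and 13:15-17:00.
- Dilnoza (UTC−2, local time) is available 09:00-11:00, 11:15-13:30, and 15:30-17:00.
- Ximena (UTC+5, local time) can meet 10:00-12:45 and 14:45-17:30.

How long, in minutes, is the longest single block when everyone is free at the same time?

Thandi → UTC: 01:00–02:00, 03:30–03:45, 07:00–08:00.
Uma → UTC: 10:45–11:00, 12:00–12:30, 13:45–14:00, 16:45–18:00.
Zheng → UTC: 07:45–09:45, 11:15–15:00.
Dilnoza → UTC: 11:00–13:00, 13:15–15:30, 17:30–19:00.
Ximena → UTC: 05:00–07:45, 09:45–12:30.
Thandi ∩ Uma: (none).
Thandi ∩ Uma ∩ Zheng: (none).
Thandi ∩ Uma ∩ Zheng ∩ Dilnoza: (none).
Thandi ∩ Uma ∩ Zheng ∩ Dilnoza ∩ Ximena: (none).
No common window.

0 minutes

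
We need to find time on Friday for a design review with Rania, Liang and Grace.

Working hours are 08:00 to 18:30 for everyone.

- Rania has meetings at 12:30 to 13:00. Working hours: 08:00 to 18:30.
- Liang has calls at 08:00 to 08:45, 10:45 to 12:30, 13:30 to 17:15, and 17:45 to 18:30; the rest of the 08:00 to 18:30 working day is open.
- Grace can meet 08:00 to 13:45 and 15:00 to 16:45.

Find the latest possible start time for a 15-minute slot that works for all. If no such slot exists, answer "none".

Rania free within 08:00–18:30: 08:00–12:30, 13:00–18:30.
Liang free within 08:00–18:30: 08:45–10:45, 12:30–13:30, 17:15–17:45.
Rania ∩ Liang: 08:45–10:45, 13:00–13:30, 17:15–17:45.
Rania ∩ Liang ∩ Grace: 08:45–10:45, 13:00–13:30.
Windows ≥ 15 min: 08:45–10:45, 13:00–13:30.
Latest start in the last window 13:00–13:30 is 13:30 − 15 min = 13:15.

13:15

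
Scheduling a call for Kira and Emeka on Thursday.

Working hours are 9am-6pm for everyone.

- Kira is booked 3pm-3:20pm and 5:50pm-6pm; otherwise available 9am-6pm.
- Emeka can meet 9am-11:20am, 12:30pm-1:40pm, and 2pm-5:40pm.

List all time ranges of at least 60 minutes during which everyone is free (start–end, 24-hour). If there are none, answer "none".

Kira free within 09:00–18:00: 09:00–15:00, 15:20–17:50.
Kira ∩ Emeka: 09:00–11:20, 12:30–13:40, 14:00–15:00, 15:20–17:40.
Windows ≥ 60 min: 09:00–11:20, 12:30–13:40, 14:00–15:00, 15:20–17:40.

09:00–11:20, 12:30–13:40, 14:00–15:00, 15:20–17:40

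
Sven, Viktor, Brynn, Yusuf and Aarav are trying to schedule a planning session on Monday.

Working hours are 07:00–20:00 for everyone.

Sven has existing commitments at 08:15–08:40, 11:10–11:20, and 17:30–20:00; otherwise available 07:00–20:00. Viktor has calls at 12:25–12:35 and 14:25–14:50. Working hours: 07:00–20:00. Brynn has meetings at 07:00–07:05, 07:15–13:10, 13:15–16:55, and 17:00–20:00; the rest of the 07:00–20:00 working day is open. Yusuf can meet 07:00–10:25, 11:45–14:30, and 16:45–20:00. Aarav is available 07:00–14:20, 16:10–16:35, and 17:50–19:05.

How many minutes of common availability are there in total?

15 minutes

Sven free within 07:00–20:00: 07:00–08:15, 08:40–11:10, 11:20–17:30.
Viktor free within 07:00–20:00: 07:00–12:25, 12:35–14:25, 14:50–20:00.
Brynn free within 07:00–20:00: 07:05–07:15, 13:10–13:15, 16:55–17:00.
Sven ∩ Viktor: 07:00–08:15, 08:40–11:10, 11:20–12:25, 12:35–14:25, 14:50–17:30.
Sven ∩ Viktor ∩ Brynn: 07:05–07:15, 13:10–13:15, 16:55–17:00.
Sven ∩ Viktor ∩ Brynn ∩ Yusuf: 07:05–07:15, 13:10–13:15, 16:55–17:00.
Sven ∩ Viktor ∩ Brynn ∩ Yusuf ∩ Aarav: 07:05–07:15, 13:10–13:15.
Total common minutes: 10 + 5 = 15.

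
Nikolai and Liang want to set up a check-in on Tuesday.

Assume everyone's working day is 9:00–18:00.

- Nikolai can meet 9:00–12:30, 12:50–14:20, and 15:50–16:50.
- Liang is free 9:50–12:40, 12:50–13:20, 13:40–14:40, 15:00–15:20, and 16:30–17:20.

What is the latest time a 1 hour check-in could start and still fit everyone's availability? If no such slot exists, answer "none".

11:30

Nikolai ∩ Liang: 09:50–12:30, 12:50–13:20, 13:40–14:20, 16:30–16:50.
Windows ≥ 60 min: 09:50–12:30.
Latest start in the last window 09:50–12:30 is 12:30 − 60 min = 11:30.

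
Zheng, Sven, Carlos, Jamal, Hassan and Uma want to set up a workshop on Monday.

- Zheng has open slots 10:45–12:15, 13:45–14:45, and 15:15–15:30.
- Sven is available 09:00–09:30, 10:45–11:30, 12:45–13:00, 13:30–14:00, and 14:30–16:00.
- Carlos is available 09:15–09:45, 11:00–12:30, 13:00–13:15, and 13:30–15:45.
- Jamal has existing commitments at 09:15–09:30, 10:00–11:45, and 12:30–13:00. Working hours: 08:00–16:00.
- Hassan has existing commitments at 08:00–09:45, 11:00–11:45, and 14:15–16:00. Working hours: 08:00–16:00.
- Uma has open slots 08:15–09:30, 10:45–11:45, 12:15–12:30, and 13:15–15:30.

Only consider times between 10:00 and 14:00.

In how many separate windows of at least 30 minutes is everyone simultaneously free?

0

Jamal free within 08:00–16:00: 08:00–09:15, 09:30–10:00, 11:45–12:30, 13:00–16:00.
Hassan free within 08:00–16:00: 09:45–11:00, 11:45–14:15.
Zheng ∩ Sven: 10:45–11:30, 13:45–14:00, 14:30–14:45, 15:15–15:30.
Zheng ∩ Sven ∩ Carlos: 11:00–11:30, 13:45–14:00, 14:30–14:45, 15:15–15:30.
Zheng ∩ Sven ∩ Carlos ∩ Jamal: 13:45–14:00, 14:30–14:45, 15:15–15:30.
Zheng ∩ Sven ∩ Carlos ∩ Jamal ∩ Hassan: 13:45–14:00.
Zheng ∩ Sven ∩ Carlos ∩ Jamal ∩ Hassan ∩ Uma: 13:45–14:00.
Restricted to 10:00–14:00: 13:45–14:00.
Windows ≥ 30 min: (none).
That's 0 windows.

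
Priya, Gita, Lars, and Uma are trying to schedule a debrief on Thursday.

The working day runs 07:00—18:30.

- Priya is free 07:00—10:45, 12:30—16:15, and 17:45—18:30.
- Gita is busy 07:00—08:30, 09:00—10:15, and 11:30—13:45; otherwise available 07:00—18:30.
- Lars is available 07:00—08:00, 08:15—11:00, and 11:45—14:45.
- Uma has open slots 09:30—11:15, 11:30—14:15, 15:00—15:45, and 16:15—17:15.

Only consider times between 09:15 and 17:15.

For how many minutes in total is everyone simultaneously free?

60 minutes

Gita free within 07:00–18:30: 08:30–09:00, 10:15–11:30, 13:45–18:30.
Priya ∩ Gita: 08:30–09:00, 10:15–10:45, 13:45–16:15, 17:45–18:30.
Priya ∩ Gita ∩ Lars: 08:30–09:00, 10:15–10:45, 13:45–14:45.
Priya ∩ Gita ∩ Lars ∩ Uma: 10:15–10:45, 13:45–14:15.
Restricted to 09:15–17:15: 10:15–10:45, 13:45–14:15.
Total common minutes: 30 + 30 = 60.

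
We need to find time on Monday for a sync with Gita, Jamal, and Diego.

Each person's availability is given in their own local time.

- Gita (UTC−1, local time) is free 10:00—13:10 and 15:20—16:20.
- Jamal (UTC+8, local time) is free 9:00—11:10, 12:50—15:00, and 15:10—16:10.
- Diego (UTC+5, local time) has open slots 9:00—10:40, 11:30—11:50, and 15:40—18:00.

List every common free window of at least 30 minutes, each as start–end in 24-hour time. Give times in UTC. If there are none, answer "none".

none

Gita → UTC: 11:00–14:10, 16:20–17:20.
Jamal → UTC: 01:00–03:10, 04:50–07:00, 07:10–08:10.
Diego → UTC: 04:00–05:40, 06:30–06:50, 10:40–13:00.
Gita ∩ Jamal: (none).
Gita ∩ Jamal ∩ Diego: (none).
Windows ≥ 30 min: (none).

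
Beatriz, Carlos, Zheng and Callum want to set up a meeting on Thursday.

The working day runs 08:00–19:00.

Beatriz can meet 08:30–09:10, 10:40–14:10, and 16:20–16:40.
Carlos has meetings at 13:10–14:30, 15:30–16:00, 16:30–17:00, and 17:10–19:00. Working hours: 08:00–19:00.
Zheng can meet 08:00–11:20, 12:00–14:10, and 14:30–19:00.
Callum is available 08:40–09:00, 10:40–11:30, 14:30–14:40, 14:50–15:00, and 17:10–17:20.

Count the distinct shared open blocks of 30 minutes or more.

Carlos free within 08:00–19:00: 08:00–13:10, 14:30–15:30, 16:00–16:30, 17:00–17:10.
Beatriz ∩ Carlos: 08:30–09:10, 10:40–13:10, 16:20–16:30.
Beatriz ∩ Carlos ∩ Zheng: 08:30–09:10, 10:40–11:20, 12:00–13:10, 16:20–16:30.
Beatriz ∩ Carlos ∩ Zheng ∩ Callum: 08:40–09:00, 10:40–11:20.
Windows ≥ 30 min: 10:40–11:20.
That's 1 window.

1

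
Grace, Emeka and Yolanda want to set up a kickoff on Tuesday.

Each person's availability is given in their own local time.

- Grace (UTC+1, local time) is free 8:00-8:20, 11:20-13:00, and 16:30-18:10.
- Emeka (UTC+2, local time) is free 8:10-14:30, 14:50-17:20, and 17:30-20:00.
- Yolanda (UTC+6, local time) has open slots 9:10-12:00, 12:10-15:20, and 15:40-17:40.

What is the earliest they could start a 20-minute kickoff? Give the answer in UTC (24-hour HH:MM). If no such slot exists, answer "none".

07:00

Grace → UTC: 07:00–07:20, 10:20–12:00, 15:30–17:10.
Emeka → UTC: 06:10–12:30, 12:50–15:20, 15:30–18:00.
Yolanda → UTC: 03:10–06:00, 06:10–09:20, 09:40–11:40.
Grace ∩ Emeka: 07:00–07:20, 10:20–12:00, 15:30–17:10.
Grace ∩ Emeka ∩ Yolanda: 07:00–07:20, 10:20–11:40.
Windows ≥ 20 min: 07:00–07:20, 10:20–11:40.
Earliest such window starts at 07:00.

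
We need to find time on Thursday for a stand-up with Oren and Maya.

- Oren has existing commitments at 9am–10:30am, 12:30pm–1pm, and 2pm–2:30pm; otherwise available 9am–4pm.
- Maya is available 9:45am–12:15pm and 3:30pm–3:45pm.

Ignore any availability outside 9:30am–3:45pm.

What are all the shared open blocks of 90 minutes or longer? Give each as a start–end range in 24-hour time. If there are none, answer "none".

10:30–12:15

Oren free within 09:00–16:00: 10:30–12:30, 13:00–14:00, 14:30–16:00.
Oren ∩ Maya: 10:30–12:15, 15:30–15:45.
Restricted to 09:30–15:45: 10:30–12:15, 15:30–15:45.
Windows ≥ 90 min: 10:30–12:15.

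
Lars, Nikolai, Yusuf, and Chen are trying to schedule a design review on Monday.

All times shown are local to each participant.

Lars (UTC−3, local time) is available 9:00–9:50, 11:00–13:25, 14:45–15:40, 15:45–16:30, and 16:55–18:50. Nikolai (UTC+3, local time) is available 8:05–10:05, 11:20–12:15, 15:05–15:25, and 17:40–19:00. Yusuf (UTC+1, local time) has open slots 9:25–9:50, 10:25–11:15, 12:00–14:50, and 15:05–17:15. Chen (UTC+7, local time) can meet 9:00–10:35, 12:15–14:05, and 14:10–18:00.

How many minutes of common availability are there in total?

0 minutes

Lars → UTC: 12:00–12:50, 14:00–16:25, 17:45–18:40, 18:45–19:30, 19:55–21:50.
Nikolai → UTC: 05:05–07:05, 08:20–09:15, 12:05–12:25, 14:40–16:00.
Yusuf → UTC: 08:25–08:50, 09:25–10:15, 11:00–13:50, 14:05–16:15.
Chen → UTC: 02:00–03:35, 05:15–07:05, 07:10–11:00.
Lars ∩ Nikolai: 12:05–12:25, 14:40–16:00.
Lars ∩ Nikolai ∩ Yusuf: 12:05–12:25, 14:40–16:00.
Lars ∩ Nikolai ∩ Yusuf ∩ Chen: (none).
Total common minutes: 0.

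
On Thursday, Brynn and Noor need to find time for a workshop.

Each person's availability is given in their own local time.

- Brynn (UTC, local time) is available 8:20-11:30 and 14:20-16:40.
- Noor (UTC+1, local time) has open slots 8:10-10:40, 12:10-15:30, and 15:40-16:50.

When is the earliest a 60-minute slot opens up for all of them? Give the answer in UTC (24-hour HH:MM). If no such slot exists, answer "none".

Brynn → UTC: 08:20–11:30, 14:20–16:40.
Noor → UTC: 07:10–09:40, 11:10–14:30, 14:40–15:50.
Brynn ∩ Noor: 08:20–09:40, 11:10–11:30, 14:20–14:30, 14:40–15:50.
Windows ≥ 60 min: 08:20–09:40, 14:40–15:50.
Earliest such window starts at 08:20.

08:20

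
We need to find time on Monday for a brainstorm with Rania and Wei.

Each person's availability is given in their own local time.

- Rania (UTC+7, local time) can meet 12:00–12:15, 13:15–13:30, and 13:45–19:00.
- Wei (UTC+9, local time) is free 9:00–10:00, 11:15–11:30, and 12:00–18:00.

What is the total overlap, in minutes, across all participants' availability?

165 minutes

Rania → UTC: 05:00–05:15, 06:15–06:30, 06:45–12:00.
Wei → UTC: 00:00–01:00, 02:15–02:30, 03:00–09:00.
Rania ∩ Wei: 05:00–05:15, 06:15–06:30, 06:45–09:00.
Total common minutes: 15 + 15 + 135 = 165.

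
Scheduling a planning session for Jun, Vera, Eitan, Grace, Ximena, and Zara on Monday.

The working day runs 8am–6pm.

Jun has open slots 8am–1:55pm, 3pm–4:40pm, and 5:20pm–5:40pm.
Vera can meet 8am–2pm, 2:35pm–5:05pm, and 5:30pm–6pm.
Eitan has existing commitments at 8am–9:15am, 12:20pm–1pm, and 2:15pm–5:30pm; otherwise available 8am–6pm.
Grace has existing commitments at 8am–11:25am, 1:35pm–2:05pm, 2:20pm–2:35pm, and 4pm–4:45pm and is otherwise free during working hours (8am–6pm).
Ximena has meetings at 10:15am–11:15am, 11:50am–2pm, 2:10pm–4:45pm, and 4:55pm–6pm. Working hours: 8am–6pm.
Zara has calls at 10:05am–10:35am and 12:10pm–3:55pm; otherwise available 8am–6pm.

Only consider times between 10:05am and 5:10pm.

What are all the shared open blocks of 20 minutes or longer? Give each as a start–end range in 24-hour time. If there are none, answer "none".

11:25–11:50

Eitan free within 08:00–18:00: 09:15–12:20, 13:00–14:15, 17:30–18:00.
Grace free within 08:00–18:00: 11:25–13:35, 14:05–14:20, 14:35–16:00, 16:45–18:00.
Ximena free within 08:00–18:00: 08:00–10:15, 11:15–11:50, 14:00–14:10, 16:45–16:55.
Zara free within 08:00–18:00: 08:00–10:05, 10:35–12:10, 15:55–18:00.
Jun ∩ Vera: 08:00–13:55, 15:00–16:40, 17:30–17:40.
Jun ∩ Vera ∩ Eitan: 09:15–12:20, 13:00–13:55, 17:30–17:40.
Jun ∩ Vera ∩ Eitan ∩ Grace: 11:25–12:20, 13:00–13:35, 17:30–17:40.
Jun ∩ Vera ∩ Eitan ∩ Grace ∩ Ximena: 11:25–11:50.
Jun ∩ Vera ∩ Eitan ∩ Grace ∩ Ximena ∩ Zara: 11:25–11:50.
Restricted to 10:05–17:10: 11:25–11:50.
Windows ≥ 20 min: 11:25–11:50.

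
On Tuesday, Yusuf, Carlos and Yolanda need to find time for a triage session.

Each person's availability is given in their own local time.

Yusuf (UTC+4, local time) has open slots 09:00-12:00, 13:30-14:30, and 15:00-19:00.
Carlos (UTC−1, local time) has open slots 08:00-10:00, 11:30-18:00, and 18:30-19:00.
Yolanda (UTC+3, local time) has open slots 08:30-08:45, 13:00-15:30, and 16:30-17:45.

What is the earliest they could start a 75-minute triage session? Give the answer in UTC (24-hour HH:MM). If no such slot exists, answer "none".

Yusuf → UTC: 05:00–08:00, 09:30–10:30, 11:00–15:00.
Carlos → UTC: 09:00–11:00, 12:30–19:00, 19:30–20:00.
Yolanda → UTC: 05:30–05:45, 10:00–12:30, 13:30–14:45.
Yusuf ∩ Carlos: 09:30–10:30, 12:30–15:00.
Yusuf ∩ Carlos ∩ Yolanda: 10:00–10:30, 13:30–14:45.
Windows ≥ 75 min: 13:30–14:45.
Earliest such window starts at 13:30.

13:30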